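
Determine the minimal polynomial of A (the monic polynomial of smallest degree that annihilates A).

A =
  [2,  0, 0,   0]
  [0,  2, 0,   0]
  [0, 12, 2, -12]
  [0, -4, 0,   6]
x^2 - 8*x + 12

The characteristic polynomial is χ_A(x) = (x - 6)*(x - 2)^3, so the eigenvalues are known. The minimal polynomial is
  m_A(x) = Π_λ (x − λ)^{k_λ}
where k_λ is the size of the *largest* Jordan block for λ (equivalently, the smallest k with (A − λI)^k v = 0 for every generalised eigenvector v of λ).

  λ = 2: largest Jordan block has size 1, contributing (x − 2)
  λ = 6: largest Jordan block has size 1, contributing (x − 6)

So m_A(x) = (x - 6)*(x - 2) = x^2 - 8*x + 12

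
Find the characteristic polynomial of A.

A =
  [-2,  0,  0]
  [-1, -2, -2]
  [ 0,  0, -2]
x^3 + 6*x^2 + 12*x + 8

Expanding det(x·I − A) (e.g. by cofactor expansion or by noting that A is similar to its Jordan form J, which has the same characteristic polynomial as A) gives
  χ_A(x) = x^3 + 6*x^2 + 12*x + 8
which factors as (x + 2)^3. The eigenvalues (with algebraic multiplicities) are λ = -2 with multiplicity 3.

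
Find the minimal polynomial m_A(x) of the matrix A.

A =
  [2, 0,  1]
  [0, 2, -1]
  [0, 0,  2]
x^2 - 4*x + 4

The characteristic polynomial is χ_A(x) = (x - 2)^3, so the eigenvalues are known. The minimal polynomial is
  m_A(x) = Π_λ (x − λ)^{k_λ}
where k_λ is the size of the *largest* Jordan block for λ (equivalently, the smallest k with (A − λI)^k v = 0 for every generalised eigenvector v of λ).

  λ = 2: largest Jordan block has size 2, contributing (x − 2)^2

So m_A(x) = (x - 2)^2 = x^2 - 4*x + 4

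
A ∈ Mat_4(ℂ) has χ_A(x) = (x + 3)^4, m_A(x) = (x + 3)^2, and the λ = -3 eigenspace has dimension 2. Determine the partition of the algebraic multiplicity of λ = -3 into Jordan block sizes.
Block sizes for λ = -3: [2, 2]

Step 1 — from the characteristic polynomial, algebraic multiplicity of λ = -3 is 4. From dim ker(A − (-3)·I) = 2, there are exactly 2 Jordan blocks for λ = -3.
Step 2 — from the minimal polynomial, the factor (x + 3)^2 tells us the largest block for λ = -3 has size 2.
Step 3 — with total size 4, 2 blocks, and largest block 2, the block sizes (in nonincreasing order) are [2, 2].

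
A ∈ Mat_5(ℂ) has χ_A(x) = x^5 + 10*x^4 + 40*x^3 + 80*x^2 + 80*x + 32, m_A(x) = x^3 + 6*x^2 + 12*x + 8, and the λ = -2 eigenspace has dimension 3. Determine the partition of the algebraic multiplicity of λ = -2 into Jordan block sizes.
Block sizes for λ = -2: [3, 1, 1]

Step 1 — from the characteristic polynomial, algebraic multiplicity of λ = -2 is 5. From dim ker(A − (-2)·I) = 3, there are exactly 3 Jordan blocks for λ = -2.
Step 2 — from the minimal polynomial, the factor (x + 2)^3 tells us the largest block for λ = -2 has size 3.
Step 3 — with total size 5, 3 blocks, and largest block 3, the block sizes (in nonincreasing order) are [3, 1, 1].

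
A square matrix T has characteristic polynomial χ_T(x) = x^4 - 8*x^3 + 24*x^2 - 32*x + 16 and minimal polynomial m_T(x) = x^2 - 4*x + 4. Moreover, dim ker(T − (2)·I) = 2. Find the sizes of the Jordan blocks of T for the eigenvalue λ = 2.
Block sizes for λ = 2: [2, 2]

Step 1 — from the characteristic polynomial, algebraic multiplicity of λ = 2 is 4. From dim ker(T − (2)·I) = 2, there are exactly 2 Jordan blocks for λ = 2.
Step 2 — from the minimal polynomial, the factor (x − 2)^2 tells us the largest block for λ = 2 has size 2.
Step 3 — with total size 4, 2 blocks, and largest block 2, the block sizes (in nonincreasing order) are [2, 2].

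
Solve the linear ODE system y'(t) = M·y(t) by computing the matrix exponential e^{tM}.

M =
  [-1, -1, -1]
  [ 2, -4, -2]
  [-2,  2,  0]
e^{tM} =
  [exp(-t), -exp(-t) + exp(-2*t), -exp(-t) + exp(-2*t)]
  [2*exp(-t) - 2*exp(-2*t), -2*exp(-t) + 3*exp(-2*t), -2*exp(-t) + 2*exp(-2*t)]
  [-2*exp(-t) + 2*exp(-2*t), 2*exp(-t) - 2*exp(-2*t), 2*exp(-t) - exp(-2*t)]

Strategy: write M = P · J · P⁻¹ where J is a Jordan canonical form, so e^{tM} = P · e^{tJ} · P⁻¹, and e^{tJ} can be computed block-by-block.

M has Jordan form
J =
  [-2,  0,  0]
  [ 0, -2,  0]
  [ 0,  0, -1]
(up to reordering of blocks).

Per-block formulas:
  For a 1×1 block at λ = -2: exp(t · [-2]) = [e^(-2t)].
  For a 1×1 block at λ = -1: exp(t · [-1]) = [e^(-1t)].

After assembling e^{tJ} and conjugating by P, we get:

e^{tM} =
  [exp(-t), -exp(-t) + exp(-2*t), -exp(-t) + exp(-2*t)]
  [2*exp(-t) - 2*exp(-2*t), -2*exp(-t) + 3*exp(-2*t), -2*exp(-t) + 2*exp(-2*t)]
  [-2*exp(-t) + 2*exp(-2*t), 2*exp(-t) - 2*exp(-2*t), 2*exp(-t) - exp(-2*t)]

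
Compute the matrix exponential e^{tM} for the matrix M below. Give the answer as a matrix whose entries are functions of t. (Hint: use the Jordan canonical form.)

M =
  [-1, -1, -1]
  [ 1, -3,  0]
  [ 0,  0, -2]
e^{tM} =
  [t*exp(-2*t) + exp(-2*t), -t*exp(-2*t), -t^2*exp(-2*t)/2 - t*exp(-2*t)]
  [t*exp(-2*t), -t*exp(-2*t) + exp(-2*t), -t^2*exp(-2*t)/2]
  [0, 0, exp(-2*t)]

Strategy: write M = P · J · P⁻¹ where J is a Jordan canonical form, so e^{tM} = P · e^{tJ} · P⁻¹, and e^{tJ} can be computed block-by-block.

M has Jordan form
J =
  [-2,  1,  0]
  [ 0, -2,  1]
  [ 0,  0, -2]
(up to reordering of blocks).

Per-block formulas:
  For a 3×3 Jordan block J_3(-2): exp(t · J_3(-2)) = e^(-2t)·(I + t·N + (t^2/2)·N^2), where N is the 3×3 nilpotent shift.

After assembling e^{tJ} and conjugating by P, we get:

e^{tM} =
  [t*exp(-2*t) + exp(-2*t), -t*exp(-2*t), -t^2*exp(-2*t)/2 - t*exp(-2*t)]
  [t*exp(-2*t), -t*exp(-2*t) + exp(-2*t), -t^2*exp(-2*t)/2]
  [0, 0, exp(-2*t)]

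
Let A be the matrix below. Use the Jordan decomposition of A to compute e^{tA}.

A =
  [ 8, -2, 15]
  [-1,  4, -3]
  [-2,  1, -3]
e^{tA} =
  [-3*t^2*exp(3*t)/2 + 5*t*exp(3*t) + exp(3*t), 3*t^2*exp(3*t)/2 - 2*t*exp(3*t), -9*t^2*exp(3*t)/2 + 15*t*exp(3*t)]
  [-t*exp(3*t), t*exp(3*t) + exp(3*t), -3*t*exp(3*t)]
  [t^2*exp(3*t)/2 - 2*t*exp(3*t), -t^2*exp(3*t)/2 + t*exp(3*t), 3*t^2*exp(3*t)/2 - 6*t*exp(3*t) + exp(3*t)]

Strategy: write A = P · J · P⁻¹ where J is a Jordan canonical form, so e^{tA} = P · e^{tJ} · P⁻¹, and e^{tJ} can be computed block-by-block.

A has Jordan form
J =
  [3, 1, 0]
  [0, 3, 1]
  [0, 0, 3]
(up to reordering of blocks).

Per-block formulas:
  For a 3×3 Jordan block J_3(3): exp(t · J_3(3)) = e^(3t)·(I + t·N + (t^2/2)·N^2), where N is the 3×3 nilpotent shift.

After assembling e^{tJ} and conjugating by P, we get:

e^{tA} =
  [-3*t^2*exp(3*t)/2 + 5*t*exp(3*t) + exp(3*t), 3*t^2*exp(3*t)/2 - 2*t*exp(3*t), -9*t^2*exp(3*t)/2 + 15*t*exp(3*t)]
  [-t*exp(3*t), t*exp(3*t) + exp(3*t), -3*t*exp(3*t)]
  [t^2*exp(3*t)/2 - 2*t*exp(3*t), -t^2*exp(3*t)/2 + t*exp(3*t), 3*t^2*exp(3*t)/2 - 6*t*exp(3*t) + exp(3*t)]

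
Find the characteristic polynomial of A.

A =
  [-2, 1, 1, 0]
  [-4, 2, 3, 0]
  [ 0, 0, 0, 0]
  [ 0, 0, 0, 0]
x^4

Expanding det(x·I − A) (e.g. by cofactor expansion or by noting that A is similar to its Jordan form J, which has the same characteristic polynomial as A) gives
  χ_A(x) = x^4
which factors as x^4. The eigenvalues (with algebraic multiplicities) are λ = 0 with multiplicity 4.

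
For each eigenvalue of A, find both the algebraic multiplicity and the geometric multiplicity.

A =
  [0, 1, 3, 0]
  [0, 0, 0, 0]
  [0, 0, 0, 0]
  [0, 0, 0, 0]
λ = 0: alg = 4, geom = 3

Step 1 — factor the characteristic polynomial to read off the algebraic multiplicities:
  χ_A(x) = x^4

Step 2 — compute geometric multiplicities via the rank-nullity identity g(λ) = n − rank(A − λI):
  rank(A − (0)·I) = 1, so dim ker(A − (0)·I) = n − 1 = 3

Summary:
  λ = 0: algebraic multiplicity = 4, geometric multiplicity = 3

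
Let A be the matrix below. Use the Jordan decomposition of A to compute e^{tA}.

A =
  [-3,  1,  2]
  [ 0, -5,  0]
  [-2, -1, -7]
e^{tA} =
  [2*t*exp(-5*t) + exp(-5*t), t*exp(-5*t), 2*t*exp(-5*t)]
  [0, exp(-5*t), 0]
  [-2*t*exp(-5*t), -t*exp(-5*t), -2*t*exp(-5*t) + exp(-5*t)]

Strategy: write A = P · J · P⁻¹ where J is a Jordan canonical form, so e^{tA} = P · e^{tJ} · P⁻¹, and e^{tJ} can be computed block-by-block.

A has Jordan form
J =
  [-5,  1,  0]
  [ 0, -5,  0]
  [ 0,  0, -5]
(up to reordering of blocks).

Per-block formulas:
  For a 2×2 Jordan block J_2(-5): exp(t · J_2(-5)) = e^(-5t)·(I + t·N), where N is the 2×2 nilpotent shift.
  For a 1×1 block at λ = -5: exp(t · [-5]) = [e^(-5t)].

After assembling e^{tJ} and conjugating by P, we get:

e^{tA} =
  [2*t*exp(-5*t) + exp(-5*t), t*exp(-5*t), 2*t*exp(-5*t)]
  [0, exp(-5*t), 0]
  [-2*t*exp(-5*t), -t*exp(-5*t), -2*t*exp(-5*t) + exp(-5*t)]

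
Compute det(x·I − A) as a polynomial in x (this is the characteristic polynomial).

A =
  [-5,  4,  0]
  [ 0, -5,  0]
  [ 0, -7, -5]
x^3 + 15*x^2 + 75*x + 125

Expanding det(x·I − A) (e.g. by cofactor expansion or by noting that A is similar to its Jordan form J, which has the same characteristic polynomial as A) gives
  χ_A(x) = x^3 + 15*x^2 + 75*x + 125
which factors as (x + 5)^3. The eigenvalues (with algebraic multiplicities) are λ = -5 with multiplicity 3.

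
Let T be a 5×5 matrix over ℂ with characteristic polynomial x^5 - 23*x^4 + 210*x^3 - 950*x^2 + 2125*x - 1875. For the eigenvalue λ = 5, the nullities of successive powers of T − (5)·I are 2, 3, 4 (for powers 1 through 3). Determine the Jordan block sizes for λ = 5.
Block sizes for λ = 5: [3, 1]

From the dimensions of kernels of powers, the number of Jordan blocks of size at least j is d_j − d_{j−1} where d_j = dim ker(N^j) (with d_0 = 0). Computing the differences gives [2, 1, 1].
The number of blocks of size exactly k is (#blocks of size ≥ k) − (#blocks of size ≥ k + 1), so the partition is: 1 block(s) of size 1, 1 block(s) of size 3.
In nonincreasing order the block sizes are [3, 1].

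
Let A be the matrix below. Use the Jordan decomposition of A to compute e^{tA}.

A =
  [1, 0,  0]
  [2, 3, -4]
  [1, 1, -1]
e^{tA} =
  [exp(t), 0, 0]
  [2*t*exp(t), 2*t*exp(t) + exp(t), -4*t*exp(t)]
  [t*exp(t), t*exp(t), -2*t*exp(t) + exp(t)]

Strategy: write A = P · J · P⁻¹ where J is a Jordan canonical form, so e^{tA} = P · e^{tJ} · P⁻¹, and e^{tJ} can be computed block-by-block.

A has Jordan form
J =
  [1, 1, 0]
  [0, 1, 0]
  [0, 0, 1]
(up to reordering of blocks).

Per-block formulas:
  For a 1×1 block at λ = 1: exp(t · [1]) = [e^(1t)].
  For a 2×2 Jordan block J_2(1): exp(t · J_2(1)) = e^(1t)·(I + t·N), where N is the 2×2 nilpotent shift.

After assembling e^{tJ} and conjugating by P, we get:

e^{tA} =
  [exp(t), 0, 0]
  [2*t*exp(t), 2*t*exp(t) + exp(t), -4*t*exp(t)]
  [t*exp(t), t*exp(t), -2*t*exp(t) + exp(t)]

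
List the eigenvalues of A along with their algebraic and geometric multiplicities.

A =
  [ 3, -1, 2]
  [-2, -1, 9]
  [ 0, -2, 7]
λ = 3: alg = 3, geom = 1

Step 1 — factor the characteristic polynomial to read off the algebraic multiplicities:
  χ_A(x) = (x - 3)^3

Step 2 — compute geometric multiplicities via the rank-nullity identity g(λ) = n − rank(A − λI):
  rank(A − (3)·I) = 2, so dim ker(A − (3)·I) = n − 2 = 1

Summary:
  λ = 3: algebraic multiplicity = 3, geometric multiplicity = 1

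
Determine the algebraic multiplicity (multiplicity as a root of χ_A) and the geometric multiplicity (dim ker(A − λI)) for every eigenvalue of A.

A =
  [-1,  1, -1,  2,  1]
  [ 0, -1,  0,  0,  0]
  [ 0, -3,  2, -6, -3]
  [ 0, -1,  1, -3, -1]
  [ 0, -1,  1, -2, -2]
λ = -1: alg = 5, geom = 4

Step 1 — factor the characteristic polynomial to read off the algebraic multiplicities:
  χ_A(x) = (x + 1)^5

Step 2 — compute geometric multiplicities via the rank-nullity identity g(λ) = n − rank(A − λI):
  rank(A − (-1)·I) = 1, so dim ker(A − (-1)·I) = n − 1 = 4

Summary:
  λ = -1: algebraic multiplicity = 5, geometric multiplicity = 4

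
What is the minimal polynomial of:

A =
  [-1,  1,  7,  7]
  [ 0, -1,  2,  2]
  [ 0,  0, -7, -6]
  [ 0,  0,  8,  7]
x^3 + x^2 - x - 1

The characteristic polynomial is χ_A(x) = (x - 1)*(x + 1)^3, so the eigenvalues are known. The minimal polynomial is
  m_A(x) = Π_λ (x − λ)^{k_λ}
where k_λ is the size of the *largest* Jordan block for λ (equivalently, the smallest k with (A − λI)^k v = 0 for every generalised eigenvector v of λ).

  λ = -1: largest Jordan block has size 2, contributing (x + 1)^2
  λ = 1: largest Jordan block has size 1, contributing (x − 1)

So m_A(x) = (x - 1)*(x + 1)^2 = x^3 + x^2 - x - 1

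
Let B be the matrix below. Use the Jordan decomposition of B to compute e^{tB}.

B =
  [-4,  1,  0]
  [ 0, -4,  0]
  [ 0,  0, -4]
e^{tB} =
  [exp(-4*t), t*exp(-4*t), 0]
  [0, exp(-4*t), 0]
  [0, 0, exp(-4*t)]

Strategy: write B = P · J · P⁻¹ where J is a Jordan canonical form, so e^{tB} = P · e^{tJ} · P⁻¹, and e^{tJ} can be computed block-by-block.

B has Jordan form
J =
  [-4,  1,  0]
  [ 0, -4,  0]
  [ 0,  0, -4]
(up to reordering of blocks).

Per-block formulas:
  For a 2×2 Jordan block J_2(-4): exp(t · J_2(-4)) = e^(-4t)·(I + t·N), where N is the 2×2 nilpotent shift.
  For a 1×1 block at λ = -4: exp(t · [-4]) = [e^(-4t)].

After assembling e^{tJ} and conjugating by P, we get:

e^{tB} =
  [exp(-4*t), t*exp(-4*t), 0]
  [0, exp(-4*t), 0]
  [0, 0, exp(-4*t)]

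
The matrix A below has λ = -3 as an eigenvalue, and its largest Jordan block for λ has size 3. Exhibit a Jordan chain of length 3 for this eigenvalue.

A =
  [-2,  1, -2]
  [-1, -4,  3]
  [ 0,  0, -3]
A Jordan chain for λ = -3 of length 3:
v_1 = (1, -1, 0)ᵀ
v_2 = (-2, 3, 0)ᵀ
v_3 = (0, 0, 1)ᵀ

Let N = A − (-3)·I. We want v_3 with N^3 v_3 = 0 but N^2 v_3 ≠ 0; then v_{j-1} := N · v_j for j = 3, …, 2.

Pick v_3 = (0, 0, 1)ᵀ.
Then v_2 = N · v_3 = (-2, 3, 0)ᵀ.
Then v_1 = N · v_2 = (1, -1, 0)ᵀ.

Sanity check: (A − (-3)·I) v_1 = (0, 0, 0)ᵀ = 0. ✓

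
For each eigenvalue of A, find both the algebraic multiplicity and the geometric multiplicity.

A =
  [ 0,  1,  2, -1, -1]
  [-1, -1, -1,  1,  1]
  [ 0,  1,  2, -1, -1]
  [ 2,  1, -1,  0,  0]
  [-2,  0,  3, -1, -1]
λ = 0: alg = 5, geom = 2

Step 1 — factor the characteristic polynomial to read off the algebraic multiplicities:
  χ_A(x) = x^5

Step 2 — compute geometric multiplicities via the rank-nullity identity g(λ) = n − rank(A − λI):
  rank(A − (0)·I) = 3, so dim ker(A − (0)·I) = n − 3 = 2

Summary:
  λ = 0: algebraic multiplicity = 5, geometric multiplicity = 2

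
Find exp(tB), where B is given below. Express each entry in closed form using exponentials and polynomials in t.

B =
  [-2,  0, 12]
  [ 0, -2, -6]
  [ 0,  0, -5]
e^{tB} =
  [exp(-2*t), 0, 4*exp(-2*t) - 4*exp(-5*t)]
  [0, exp(-2*t), -2*exp(-2*t) + 2*exp(-5*t)]
  [0, 0, exp(-5*t)]

Strategy: write B = P · J · P⁻¹ where J is a Jordan canonical form, so e^{tB} = P · e^{tJ} · P⁻¹, and e^{tJ} can be computed block-by-block.

B has Jordan form
J =
  [-5,  0,  0]
  [ 0, -2,  0]
  [ 0,  0, -2]
(up to reordering of blocks).

Per-block formulas:
  For a 1×1 block at λ = -2: exp(t · [-2]) = [e^(-2t)].
  For a 1×1 block at λ = -5: exp(t · [-5]) = [e^(-5t)].

After assembling e^{tJ} and conjugating by P, we get:

e^{tB} =
  [exp(-2*t), 0, 4*exp(-2*t) - 4*exp(-5*t)]
  [0, exp(-2*t), -2*exp(-2*t) + 2*exp(-5*t)]
  [0, 0, exp(-5*t)]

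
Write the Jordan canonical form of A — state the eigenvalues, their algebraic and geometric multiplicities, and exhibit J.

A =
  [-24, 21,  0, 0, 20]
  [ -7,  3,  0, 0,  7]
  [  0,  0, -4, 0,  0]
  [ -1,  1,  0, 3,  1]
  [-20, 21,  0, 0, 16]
J_2(-4) ⊕ J_1(-4) ⊕ J_2(3)

The characteristic polynomial is
  det(x·I − A) = x^5 + 6*x^4 - 15*x^3 - 116*x^2 + 48*x + 576 = (x - 3)^2*(x + 4)^3

Eigenvalues and multiplicities (the geometric multiplicity of λ is n − rank(A − λI), which equals the number of Jordan blocks for λ):
  λ = -4: algebraic multiplicity = 3, geometric multiplicity = 2
  λ = 3: algebraic multiplicity = 2, geometric multiplicity = 1

Determining the block sizes for each eigenvalue:
  λ = -4: 2 blocks summing to 3 forces exactly one block of size 2 and the rest size 1 → block sizes [2, 1]
  λ = 3: one block (gm = 1), so the single block has size am = 2 → block sizes [2]

Assembling the blocks gives a Jordan form
J =
  [-4,  1,  0, 0, 0]
  [ 0, -4,  0, 0, 0]
  [ 0,  0, -4, 0, 0]
  [ 0,  0,  0, 3, 1]
  [ 0,  0,  0, 0, 3]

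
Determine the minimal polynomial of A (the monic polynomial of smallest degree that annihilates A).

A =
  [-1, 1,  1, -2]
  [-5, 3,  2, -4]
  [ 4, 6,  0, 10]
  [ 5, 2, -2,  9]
x^4 - 11*x^3 + 42*x^2 - 68*x + 40

The characteristic polynomial is χ_A(x) = (x - 5)*(x - 2)^3, so the eigenvalues are known. The minimal polynomial is
  m_A(x) = Π_λ (x − λ)^{k_λ}
where k_λ is the size of the *largest* Jordan block for λ (equivalently, the smallest k with (A − λI)^k v = 0 for every generalised eigenvector v of λ).

  λ = 2: largest Jordan block has size 3, contributing (x − 2)^3
  λ = 5: largest Jordan block has size 1, contributing (x − 5)

So m_A(x) = (x - 5)*(x - 2)^3 = x^4 - 11*x^3 + 42*x^2 - 68*x + 40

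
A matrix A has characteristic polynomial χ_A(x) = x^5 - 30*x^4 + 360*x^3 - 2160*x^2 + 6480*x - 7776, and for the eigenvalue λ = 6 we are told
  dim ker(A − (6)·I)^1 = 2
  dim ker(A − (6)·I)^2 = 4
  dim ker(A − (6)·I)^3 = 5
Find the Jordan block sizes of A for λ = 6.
Block sizes for λ = 6: [3, 2]

From the dimensions of kernels of powers, the number of Jordan blocks of size at least j is d_j − d_{j−1} where d_j = dim ker(N^j) (with d_0 = 0). Computing the differences gives [2, 2, 1].
The number of blocks of size exactly k is (#blocks of size ≥ k) − (#blocks of size ≥ k + 1), so the partition is: 1 block(s) of size 2, 1 block(s) of size 3.
In nonincreasing order the block sizes are [3, 2].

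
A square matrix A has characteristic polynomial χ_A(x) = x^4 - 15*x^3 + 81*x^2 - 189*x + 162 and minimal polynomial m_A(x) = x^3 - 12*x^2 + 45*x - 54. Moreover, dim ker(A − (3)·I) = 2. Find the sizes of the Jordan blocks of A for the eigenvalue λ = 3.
Block sizes for λ = 3: [2, 1]

Step 1 — from the characteristic polynomial, algebraic multiplicity of λ = 3 is 3. From dim ker(A − (3)·I) = 2, there are exactly 2 Jordan blocks for λ = 3.
Step 2 — from the minimal polynomial, the factor (x − 3)^2 tells us the largest block for λ = 3 has size 2.
Step 3 — with total size 3, 2 blocks, and largest block 2, the block sizes (in nonincreasing order) are [2, 1].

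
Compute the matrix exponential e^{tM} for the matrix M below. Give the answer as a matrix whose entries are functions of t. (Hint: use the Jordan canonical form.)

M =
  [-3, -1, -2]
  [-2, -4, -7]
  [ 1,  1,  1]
e^{tM} =
  [t^2*exp(-2*t)/2 - t*exp(-2*t) + exp(-2*t), t^2*exp(-2*t)/2 - t*exp(-2*t), 3*t^2*exp(-2*t)/2 - 2*t*exp(-2*t)]
  [-t^2*exp(-2*t)/2 - 2*t*exp(-2*t), -t^2*exp(-2*t)/2 - 2*t*exp(-2*t) + exp(-2*t), -3*t^2*exp(-2*t)/2 - 7*t*exp(-2*t)]
  [t*exp(-2*t), t*exp(-2*t), 3*t*exp(-2*t) + exp(-2*t)]

Strategy: write M = P · J · P⁻¹ where J is a Jordan canonical form, so e^{tM} = P · e^{tJ} · P⁻¹, and e^{tJ} can be computed block-by-block.

M has Jordan form
J =
  [-2,  1,  0]
  [ 0, -2,  1]
  [ 0,  0, -2]
(up to reordering of blocks).

Per-block formulas:
  For a 3×3 Jordan block J_3(-2): exp(t · J_3(-2)) = e^(-2t)·(I + t·N + (t^2/2)·N^2), where N is the 3×3 nilpotent shift.

After assembling e^{tJ} and conjugating by P, we get:

e^{tM} =
  [t^2*exp(-2*t)/2 - t*exp(-2*t) + exp(-2*t), t^2*exp(-2*t)/2 - t*exp(-2*t), 3*t^2*exp(-2*t)/2 - 2*t*exp(-2*t)]
  [-t^2*exp(-2*t)/2 - 2*t*exp(-2*t), -t^2*exp(-2*t)/2 - 2*t*exp(-2*t) + exp(-2*t), -3*t^2*exp(-2*t)/2 - 7*t*exp(-2*t)]
  [t*exp(-2*t), t*exp(-2*t), 3*t*exp(-2*t) + exp(-2*t)]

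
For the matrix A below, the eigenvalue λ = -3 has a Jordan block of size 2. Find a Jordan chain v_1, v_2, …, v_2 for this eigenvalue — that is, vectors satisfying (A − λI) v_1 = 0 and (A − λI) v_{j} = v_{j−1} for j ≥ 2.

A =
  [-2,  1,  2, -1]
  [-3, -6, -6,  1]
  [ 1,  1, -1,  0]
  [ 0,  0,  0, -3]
A Jordan chain for λ = -3 of length 2:
v_1 = (1, -3, 1, 0)ᵀ
v_2 = (1, 0, 0, 0)ᵀ

Let N = A − (-3)·I. We want v_2 with N^2 v_2 = 0 but N^1 v_2 ≠ 0; then v_{j-1} := N · v_j for j = 2, …, 2.

Pick v_2 = (1, 0, 0, 0)ᵀ.
Then v_1 = N · v_2 = (1, -3, 1, 0)ᵀ.

Sanity check: (A − (-3)·I) v_1 = (0, 0, 0, 0)ᵀ = 0. ✓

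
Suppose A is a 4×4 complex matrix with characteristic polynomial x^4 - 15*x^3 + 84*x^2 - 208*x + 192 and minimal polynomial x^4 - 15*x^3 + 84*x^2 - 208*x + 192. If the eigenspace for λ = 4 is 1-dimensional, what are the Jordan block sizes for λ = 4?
Block sizes for λ = 4: [3]

Step 1 — from the characteristic polynomial, algebraic multiplicity of λ = 4 is 3. From dim ker(A − (4)·I) = 1, there are exactly 1 Jordan blocks for λ = 4.
Step 2 — from the minimal polynomial, the factor (x − 4)^3 tells us the largest block for λ = 4 has size 3.
Step 3 — with total size 3, 1 blocks, and largest block 3, the block sizes (in nonincreasing order) are [3].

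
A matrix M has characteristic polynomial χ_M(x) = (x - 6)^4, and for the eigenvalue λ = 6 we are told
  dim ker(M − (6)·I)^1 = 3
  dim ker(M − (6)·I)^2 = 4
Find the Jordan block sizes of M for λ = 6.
Block sizes for λ = 6: [2, 1, 1]

From the dimensions of kernels of powers, the number of Jordan blocks of size at least j is d_j − d_{j−1} where d_j = dim ker(N^j) (with d_0 = 0). Computing the differences gives [3, 1].
The number of blocks of size exactly k is (#blocks of size ≥ k) − (#blocks of size ≥ k + 1), so the partition is: 2 block(s) of size 1, 1 block(s) of size 2.
In nonincreasing order the block sizes are [2, 1, 1].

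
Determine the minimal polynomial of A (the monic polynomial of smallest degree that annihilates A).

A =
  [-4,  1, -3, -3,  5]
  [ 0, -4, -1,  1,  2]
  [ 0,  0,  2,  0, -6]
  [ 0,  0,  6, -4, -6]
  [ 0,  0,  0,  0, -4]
x^4 + 10*x^3 + 24*x^2 - 32*x - 128

The characteristic polynomial is χ_A(x) = (x - 2)*(x + 4)^4, so the eigenvalues are known. The minimal polynomial is
  m_A(x) = Π_λ (x − λ)^{k_λ}
where k_λ is the size of the *largest* Jordan block for λ (equivalently, the smallest k with (A − λI)^k v = 0 for every generalised eigenvector v of λ).

  λ = -4: largest Jordan block has size 3, contributing (x + 4)^3
  λ = 2: largest Jordan block has size 1, contributing (x − 2)

So m_A(x) = (x - 2)*(x + 4)^3 = x^4 + 10*x^3 + 24*x^2 - 32*x - 128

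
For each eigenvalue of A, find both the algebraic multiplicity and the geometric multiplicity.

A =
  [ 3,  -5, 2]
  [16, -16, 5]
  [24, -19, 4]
λ = -3: alg = 3, geom = 1

Step 1 — factor the characteristic polynomial to read off the algebraic multiplicities:
  χ_A(x) = (x + 3)^3

Step 2 — compute geometric multiplicities via the rank-nullity identity g(λ) = n − rank(A − λI):
  rank(A − (-3)·I) = 2, so dim ker(A − (-3)·I) = n − 2 = 1

Summary:
  λ = -3: algebraic multiplicity = 3, geometric multiplicity = 1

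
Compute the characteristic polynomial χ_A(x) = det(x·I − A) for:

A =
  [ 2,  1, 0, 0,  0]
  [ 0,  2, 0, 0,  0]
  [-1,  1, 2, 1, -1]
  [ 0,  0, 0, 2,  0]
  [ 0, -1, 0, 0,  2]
x^5 - 10*x^4 + 40*x^3 - 80*x^2 + 80*x - 32

Expanding det(x·I − A) (e.g. by cofactor expansion or by noting that A is similar to its Jordan form J, which has the same characteristic polynomial as A) gives
  χ_A(x) = x^5 - 10*x^4 + 40*x^3 - 80*x^2 + 80*x - 32
which factors as (x - 2)^5. The eigenvalues (with algebraic multiplicities) are λ = 2 with multiplicity 5.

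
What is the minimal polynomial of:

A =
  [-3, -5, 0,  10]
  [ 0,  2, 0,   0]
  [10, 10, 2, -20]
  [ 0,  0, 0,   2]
x^2 + x - 6

The characteristic polynomial is χ_A(x) = (x - 2)^3*(x + 3), so the eigenvalues are known. The minimal polynomial is
  m_A(x) = Π_λ (x − λ)^{k_λ}
where k_λ is the size of the *largest* Jordan block for λ (equivalently, the smallest k with (A − λI)^k v = 0 for every generalised eigenvector v of λ).

  λ = -3: largest Jordan block has size 1, contributing (x + 3)
  λ = 2: largest Jordan block has size 1, contributing (x − 2)

So m_A(x) = (x - 2)*(x + 3) = x^2 + x - 6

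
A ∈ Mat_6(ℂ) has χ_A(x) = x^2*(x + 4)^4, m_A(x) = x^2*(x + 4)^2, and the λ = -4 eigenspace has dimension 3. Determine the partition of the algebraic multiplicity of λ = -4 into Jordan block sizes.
Block sizes for λ = -4: [2, 1, 1]

Step 1 — from the characteristic polynomial, algebraic multiplicity of λ = -4 is 4. From dim ker(A − (-4)·I) = 3, there are exactly 3 Jordan blocks for λ = -4.
Step 2 — from the minimal polynomial, the factor (x + 4)^2 tells us the largest block for λ = -4 has size 2.
Step 3 — with total size 4, 3 blocks, and largest block 2, the block sizes (in nonincreasing order) are [2, 1, 1].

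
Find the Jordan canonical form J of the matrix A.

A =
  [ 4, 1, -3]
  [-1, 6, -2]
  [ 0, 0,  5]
J_3(5)

The characteristic polynomial is
  det(x·I − A) = x^3 - 15*x^2 + 75*x - 125 = (x - 5)^3

Eigenvalues and multiplicities (the geometric multiplicity of λ is n − rank(A − λI), which equals the number of Jordan blocks for λ):
  λ = 5: algebraic multiplicity = 3, geometric multiplicity = 1

Determining the block sizes for each eigenvalue:
  λ = 5: one block (gm = 1), so the single block has size am = 3 → block sizes [3]

Assembling the blocks gives a Jordan form
J =
  [5, 1, 0]
  [0, 5, 1]
  [0, 0, 5]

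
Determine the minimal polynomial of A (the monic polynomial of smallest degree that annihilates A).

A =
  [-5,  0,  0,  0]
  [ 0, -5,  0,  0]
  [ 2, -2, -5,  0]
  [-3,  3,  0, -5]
x^2 + 10*x + 25

The characteristic polynomial is χ_A(x) = (x + 5)^4, so the eigenvalues are known. The minimal polynomial is
  m_A(x) = Π_λ (x − λ)^{k_λ}
where k_λ is the size of the *largest* Jordan block for λ (equivalently, the smallest k with (A − λI)^k v = 0 for every generalised eigenvector v of λ).

  λ = -5: largest Jordan block has size 2, contributing (x + 5)^2

So m_A(x) = (x + 5)^2 = x^2 + 10*x + 25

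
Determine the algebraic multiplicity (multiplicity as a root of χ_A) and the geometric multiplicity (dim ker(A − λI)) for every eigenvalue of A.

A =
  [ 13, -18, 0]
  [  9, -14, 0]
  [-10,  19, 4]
λ = -5: alg = 1, geom = 1; λ = 4: alg = 2, geom = 1

Step 1 — factor the characteristic polynomial to read off the algebraic multiplicities:
  χ_A(x) = (x - 4)^2*(x + 5)

Step 2 — compute geometric multiplicities via the rank-nullity identity g(λ) = n − rank(A − λI):
  rank(A − (-5)·I) = 2, so dim ker(A − (-5)·I) = n − 2 = 1
  rank(A − (4)·I) = 2, so dim ker(A − (4)·I) = n − 2 = 1

Summary:
  λ = -5: algebraic multiplicity = 1, geometric multiplicity = 1
  λ = 4: algebraic multiplicity = 2, geometric multiplicity = 1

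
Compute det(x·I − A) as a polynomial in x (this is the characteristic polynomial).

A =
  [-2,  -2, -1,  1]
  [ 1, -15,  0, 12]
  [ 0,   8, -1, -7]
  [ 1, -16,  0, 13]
x^4 + 5*x^3 + 6*x^2 - 4*x - 8

Expanding det(x·I − A) (e.g. by cofactor expansion or by noting that A is similar to its Jordan form J, which has the same characteristic polynomial as A) gives
  χ_A(x) = x^4 + 5*x^3 + 6*x^2 - 4*x - 8
which factors as (x - 1)*(x + 2)^3. The eigenvalues (with algebraic multiplicities) are λ = -2 with multiplicity 3, λ = 1 with multiplicity 1.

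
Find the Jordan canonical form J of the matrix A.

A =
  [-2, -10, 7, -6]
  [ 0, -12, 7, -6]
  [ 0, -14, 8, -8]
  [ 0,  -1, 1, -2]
J_3(-2) ⊕ J_1(-2)

The characteristic polynomial is
  det(x·I − A) = x^4 + 8*x^3 + 24*x^2 + 32*x + 16 = (x + 2)^4

Eigenvalues and multiplicities (the geometric multiplicity of λ is n − rank(A − λI), which equals the number of Jordan blocks for λ):
  λ = -2: algebraic multiplicity = 4, geometric multiplicity = 2

Determining the block sizes for each eigenvalue:
  λ = -2: with am = 4 and gm = 2, the partition is not yet determined (e.g. several partitions of 4 into 2 parts exist). Let N = A − (-2)·I. Computing rank(N^1) = 2, rank(N^2) = 1, rank(N^3) = 0; the number of blocks of size ≥ j is rank(N^{j−1}) − rank(N^j), giving [2, 1, 1]. So we have 1 block(s) of size 3, 1 block(s) of size 1 → block sizes [3, 1]

Assembling the blocks gives a Jordan form
J =
  [-2,  1,  0,  0]
  [ 0, -2,  1,  0]
  [ 0,  0, -2,  0]
  [ 0,  0,  0, -2]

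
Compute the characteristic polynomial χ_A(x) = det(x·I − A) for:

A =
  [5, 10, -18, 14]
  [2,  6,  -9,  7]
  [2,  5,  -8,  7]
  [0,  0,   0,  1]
x^4 - 4*x^3 + 6*x^2 - 4*x + 1

Expanding det(x·I − A) (e.g. by cofactor expansion or by noting that A is similar to its Jordan form J, which has the same characteristic polynomial as A) gives
  χ_A(x) = x^4 - 4*x^3 + 6*x^2 - 4*x + 1
which factors as (x - 1)^4. The eigenvalues (with algebraic multiplicities) are λ = 1 with multiplicity 4.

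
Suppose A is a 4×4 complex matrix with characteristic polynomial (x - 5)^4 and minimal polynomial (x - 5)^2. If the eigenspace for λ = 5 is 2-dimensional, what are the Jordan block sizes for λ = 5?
Block sizes for λ = 5: [2, 2]

Step 1 — from the characteristic polynomial, algebraic multiplicity of λ = 5 is 4. From dim ker(A − (5)·I) = 2, there are exactly 2 Jordan blocks for λ = 5.
Step 2 — from the minimal polynomial, the factor (x − 5)^2 tells us the largest block for λ = 5 has size 2.
Step 3 — with total size 4, 2 blocks, and largest block 2, the block sizes (in nonincreasing order) are [2, 2].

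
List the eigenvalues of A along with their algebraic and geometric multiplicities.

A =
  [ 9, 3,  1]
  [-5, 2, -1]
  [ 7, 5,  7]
λ = 6: alg = 3, geom = 1

Step 1 — factor the characteristic polynomial to read off the algebraic multiplicities:
  χ_A(x) = (x - 6)^3

Step 2 — compute geometric multiplicities via the rank-nullity identity g(λ) = n − rank(A − λI):
  rank(A − (6)·I) = 2, so dim ker(A − (6)·I) = n − 2 = 1

Summary:
  λ = 6: algebraic multiplicity = 3, geometric multiplicity = 1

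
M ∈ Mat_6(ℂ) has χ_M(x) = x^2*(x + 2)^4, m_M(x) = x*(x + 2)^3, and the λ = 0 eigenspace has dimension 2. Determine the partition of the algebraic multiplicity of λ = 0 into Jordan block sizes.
Block sizes for λ = 0: [1, 1]

Step 1 — from the characteristic polynomial, algebraic multiplicity of λ = 0 is 2. From dim ker(M − (0)·I) = 2, there are exactly 2 Jordan blocks for λ = 0.
Step 2 — from the minimal polynomial, the factor (x − 0) tells us the largest block for λ = 0 has size 1.
Step 3 — with total size 2, 2 blocks, and largest block 1, the block sizes (in nonincreasing order) are [1, 1].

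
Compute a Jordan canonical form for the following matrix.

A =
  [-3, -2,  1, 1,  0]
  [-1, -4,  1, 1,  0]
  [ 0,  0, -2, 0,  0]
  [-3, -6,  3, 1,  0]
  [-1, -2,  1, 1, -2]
J_2(-2) ⊕ J_1(-2) ⊕ J_1(-2) ⊕ J_1(-2)

The characteristic polynomial is
  det(x·I − A) = x^5 + 10*x^4 + 40*x^3 + 80*x^2 + 80*x + 32 = (x + 2)^5

Eigenvalues and multiplicities (the geometric multiplicity of λ is n − rank(A − λI), which equals the number of Jordan blocks for λ):
  λ = -2: algebraic multiplicity = 5, geometric multiplicity = 4

Determining the block sizes for each eigenvalue:
  λ = -2: 4 blocks summing to 5 forces exactly one block of size 2 and the rest size 1 → block sizes [2, 1, 1, 1]

Assembling the blocks gives a Jordan form
J =
  [-2,  1,  0,  0,  0]
  [ 0, -2,  0,  0,  0]
  [ 0,  0, -2,  0,  0]
  [ 0,  0,  0, -2,  0]
  [ 0,  0,  0,  0, -2]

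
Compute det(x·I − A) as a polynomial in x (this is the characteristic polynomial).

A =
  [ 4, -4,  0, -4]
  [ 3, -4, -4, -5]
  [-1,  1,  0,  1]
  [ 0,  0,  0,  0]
x^4

Expanding det(x·I − A) (e.g. by cofactor expansion or by noting that A is similar to its Jordan form J, which has the same characteristic polynomial as A) gives
  χ_A(x) = x^4
which factors as x^4. The eigenvalues (with algebraic multiplicities) are λ = 0 with multiplicity 4.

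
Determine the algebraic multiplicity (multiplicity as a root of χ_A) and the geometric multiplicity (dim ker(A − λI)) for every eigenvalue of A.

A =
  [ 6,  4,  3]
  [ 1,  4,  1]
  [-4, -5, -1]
λ = 3: alg = 3, geom = 1

Step 1 — factor the characteristic polynomial to read off the algebraic multiplicities:
  χ_A(x) = (x - 3)^3

Step 2 — compute geometric multiplicities via the rank-nullity identity g(λ) = n − rank(A − λI):
  rank(A − (3)·I) = 2, so dim ker(A − (3)·I) = n − 2 = 1

Summary:
  λ = 3: algebraic multiplicity = 3, geometric multiplicity = 1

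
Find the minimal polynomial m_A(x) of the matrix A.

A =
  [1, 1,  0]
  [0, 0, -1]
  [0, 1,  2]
x^3 - 3*x^2 + 3*x - 1

The characteristic polynomial is χ_A(x) = (x - 1)^3, so the eigenvalues are known. The minimal polynomial is
  m_A(x) = Π_λ (x − λ)^{k_λ}
where k_λ is the size of the *largest* Jordan block for λ (equivalently, the smallest k with (A − λI)^k v = 0 for every generalised eigenvector v of λ).

  λ = 1: largest Jordan block has size 3, contributing (x − 1)^3

So m_A(x) = (x - 1)^3 = x^3 - 3*x^2 + 3*x - 1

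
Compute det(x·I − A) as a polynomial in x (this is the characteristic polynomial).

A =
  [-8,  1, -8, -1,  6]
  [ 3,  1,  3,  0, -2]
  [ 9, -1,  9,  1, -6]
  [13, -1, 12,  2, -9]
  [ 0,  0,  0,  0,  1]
x^5 - 5*x^4 + 10*x^3 - 10*x^2 + 5*x - 1

Expanding det(x·I − A) (e.g. by cofactor expansion or by noting that A is similar to its Jordan form J, which has the same characteristic polynomial as A) gives
  χ_A(x) = x^5 - 5*x^4 + 10*x^3 - 10*x^2 + 5*x - 1
which factors as (x - 1)^5. The eigenvalues (with algebraic multiplicities) are λ = 1 with multiplicity 5.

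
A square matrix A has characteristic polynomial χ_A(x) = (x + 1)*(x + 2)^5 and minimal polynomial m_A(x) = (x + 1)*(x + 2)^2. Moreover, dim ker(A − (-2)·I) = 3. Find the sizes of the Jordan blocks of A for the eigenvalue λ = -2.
Block sizes for λ = -2: [2, 2, 1]

Step 1 — from the characteristic polynomial, algebraic multiplicity of λ = -2 is 5. From dim ker(A − (-2)·I) = 3, there are exactly 3 Jordan blocks for λ = -2.
Step 2 — from the minimal polynomial, the factor (x + 2)^2 tells us the largest block for λ = -2 has size 2.
Step 3 — with total size 5, 3 blocks, and largest block 2, the block sizes (in nonincreasing order) are [2, 2, 1].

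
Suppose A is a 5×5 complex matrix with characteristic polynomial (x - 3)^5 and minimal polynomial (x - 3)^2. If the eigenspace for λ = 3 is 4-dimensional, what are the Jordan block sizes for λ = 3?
Block sizes for λ = 3: [2, 1, 1, 1]

Step 1 — from the characteristic polynomial, algebraic multiplicity of λ = 3 is 5. From dim ker(A − (3)·I) = 4, there are exactly 4 Jordan blocks for λ = 3.
Step 2 — from the minimal polynomial, the factor (x − 3)^2 tells us the largest block for λ = 3 has size 2.
Step 3 — with total size 5, 4 blocks, and largest block 2, the block sizes (in nonincreasing order) are [2, 1, 1, 1].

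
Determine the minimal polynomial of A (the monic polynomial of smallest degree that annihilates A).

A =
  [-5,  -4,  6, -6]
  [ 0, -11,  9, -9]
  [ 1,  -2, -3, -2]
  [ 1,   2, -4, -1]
x^2 + 10*x + 25

The characteristic polynomial is χ_A(x) = (x + 5)^4, so the eigenvalues are known. The minimal polynomial is
  m_A(x) = Π_λ (x − λ)^{k_λ}
where k_λ is the size of the *largest* Jordan block for λ (equivalently, the smallest k with (A − λI)^k v = 0 for every generalised eigenvector v of λ).

  λ = -5: largest Jordan block has size 2, contributing (x + 5)^2

So m_A(x) = (x + 5)^2 = x^2 + 10*x + 25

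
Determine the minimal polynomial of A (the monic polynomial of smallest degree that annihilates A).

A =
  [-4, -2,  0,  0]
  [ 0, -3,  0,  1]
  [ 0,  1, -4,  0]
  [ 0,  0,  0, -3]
x^3 + 10*x^2 + 33*x + 36

The characteristic polynomial is χ_A(x) = (x + 3)^2*(x + 4)^2, so the eigenvalues are known. The minimal polynomial is
  m_A(x) = Π_λ (x − λ)^{k_λ}
where k_λ is the size of the *largest* Jordan block for λ (equivalently, the smallest k with (A − λI)^k v = 0 for every generalised eigenvector v of λ).

  λ = -4: largest Jordan block has size 1, contributing (x + 4)
  λ = -3: largest Jordan block has size 2, contributing (x + 3)^2

So m_A(x) = (x + 3)^2*(x + 4) = x^3 + 10*x^2 + 33*x + 36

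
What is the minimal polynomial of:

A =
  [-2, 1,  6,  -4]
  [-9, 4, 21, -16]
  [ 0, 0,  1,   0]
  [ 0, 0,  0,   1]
x^3 - 3*x^2 + 3*x - 1

The characteristic polynomial is χ_A(x) = (x - 1)^4, so the eigenvalues are known. The minimal polynomial is
  m_A(x) = Π_λ (x − λ)^{k_λ}
where k_λ is the size of the *largest* Jordan block for λ (equivalently, the smallest k with (A − λI)^k v = 0 for every generalised eigenvector v of λ).

  λ = 1: largest Jordan block has size 3, contributing (x − 1)^3

So m_A(x) = (x - 1)^3 = x^3 - 3*x^2 + 3*x - 1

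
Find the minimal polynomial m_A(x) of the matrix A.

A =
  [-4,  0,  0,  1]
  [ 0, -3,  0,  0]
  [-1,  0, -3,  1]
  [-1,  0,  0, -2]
x^2 + 6*x + 9

The characteristic polynomial is χ_A(x) = (x + 3)^4, so the eigenvalues are known. The minimal polynomial is
  m_A(x) = Π_λ (x − λ)^{k_λ}
where k_λ is the size of the *largest* Jordan block for λ (equivalently, the smallest k with (A − λI)^k v = 0 for every generalised eigenvector v of λ).

  λ = -3: largest Jordan block has size 2, contributing (x + 3)^2

So m_A(x) = (x + 3)^2 = x^2 + 6*x + 9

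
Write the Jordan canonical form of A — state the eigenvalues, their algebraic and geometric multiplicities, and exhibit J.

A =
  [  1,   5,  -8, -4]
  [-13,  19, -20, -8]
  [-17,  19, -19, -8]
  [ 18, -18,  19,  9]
J_2(2) ⊕ J_2(3)

The characteristic polynomial is
  det(x·I − A) = x^4 - 10*x^3 + 37*x^2 - 60*x + 36 = (x - 3)^2*(x - 2)^2

Eigenvalues and multiplicities (the geometric multiplicity of λ is n − rank(A − λI), which equals the number of Jordan blocks for λ):
  λ = 2: algebraic multiplicity = 2, geometric multiplicity = 1
  λ = 3: algebraic multiplicity = 2, geometric multiplicity = 1

Determining the block sizes for each eigenvalue:
  λ = 2: one block (gm = 1), so the single block has size am = 2 → block sizes [2]
  λ = 3: one block (gm = 1), so the single block has size am = 2 → block sizes [2]

Assembling the blocks gives a Jordan form
J =
  [2, 1, 0, 0]
  [0, 2, 0, 0]
  [0, 0, 3, 1]
  [0, 0, 0, 3]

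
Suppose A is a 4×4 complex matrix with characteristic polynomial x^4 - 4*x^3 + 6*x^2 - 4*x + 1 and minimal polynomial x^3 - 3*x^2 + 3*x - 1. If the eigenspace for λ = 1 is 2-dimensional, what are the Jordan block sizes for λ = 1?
Block sizes for λ = 1: [3, 1]

Step 1 — from the characteristic polynomial, algebraic multiplicity of λ = 1 is 4. From dim ker(A − (1)·I) = 2, there are exactly 2 Jordan blocks for λ = 1.
Step 2 — from the minimal polynomial, the factor (x − 1)^3 tells us the largest block for λ = 1 has size 3.
Step 3 — with total size 4, 2 blocks, and largest block 3, the block sizes (in nonincreasing order) are [3, 1].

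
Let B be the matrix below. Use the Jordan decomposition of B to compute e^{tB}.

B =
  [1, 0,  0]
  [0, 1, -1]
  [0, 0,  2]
e^{tB} =
  [exp(t), 0, 0]
  [0, exp(t), -exp(2*t) + exp(t)]
  [0, 0, exp(2*t)]

Strategy: write B = P · J · P⁻¹ where J is a Jordan canonical form, so e^{tB} = P · e^{tJ} · P⁻¹, and e^{tJ} can be computed block-by-block.

B has Jordan form
J =
  [1, 0, 0]
  [0, 1, 0]
  [0, 0, 2]
(up to reordering of blocks).

Per-block formulas:
  For a 1×1 block at λ = 1: exp(t · [1]) = [e^(1t)].
  For a 1×1 block at λ = 2: exp(t · [2]) = [e^(2t)].

After assembling e^{tJ} and conjugating by P, we get:

e^{tB} =
  [exp(t), 0, 0]
  [0, exp(t), -exp(2*t) + exp(t)]
  [0, 0, exp(2*t)]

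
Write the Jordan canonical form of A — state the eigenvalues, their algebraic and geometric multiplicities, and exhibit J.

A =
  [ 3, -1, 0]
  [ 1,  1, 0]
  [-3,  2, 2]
J_3(2)

The characteristic polynomial is
  det(x·I − A) = x^3 - 6*x^2 + 12*x - 8 = (x - 2)^3

Eigenvalues and multiplicities (the geometric multiplicity of λ is n − rank(A − λI), which equals the number of Jordan blocks for λ):
  λ = 2: algebraic multiplicity = 3, geometric multiplicity = 1

Determining the block sizes for each eigenvalue:
  λ = 2: one block (gm = 1), so the single block has size am = 3 → block sizes [3]

Assembling the blocks gives a Jordan form
J =
  [2, 1, 0]
  [0, 2, 1]
  [0, 0, 2]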